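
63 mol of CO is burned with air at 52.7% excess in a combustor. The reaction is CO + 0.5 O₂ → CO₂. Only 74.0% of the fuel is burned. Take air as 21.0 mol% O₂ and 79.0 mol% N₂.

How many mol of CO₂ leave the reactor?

46.6 mol

Stoichiometric O₂ = 0.5 × 63 = 31.5 mol; O₂ fed = 31.5 × 1.527 = 48.1 mol.
N₂ fed = 48.1 × 79/21 = 180.9 mol.
Fuel reacted = 0.74 × 63 → ξ = 46.62 mol.
Outlet (n = n₀ + ν ξ):
  CO: 63 − 1(46.62) = 16.38
  O₂: 48.1 − 0.5(46.62) = 24.79
  N₂: 180.9 (inert)
  CO₂: 0 + 1(46.62) = 46.62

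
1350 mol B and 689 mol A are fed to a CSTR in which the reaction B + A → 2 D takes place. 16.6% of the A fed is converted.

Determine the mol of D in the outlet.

229 mol

A reacted = 0.166 × 689 = 114.4 mol; ν_A = −1, so ξ = 114.4/1 = 114.4 mol.
Outlet amounts (n = n₀ + ν ξ):
  B: 1350 − 1(114.4) = 1236
  A: 689 − 1(114.4) = 574.6
  D: 0 + 2(114.4) = 228.7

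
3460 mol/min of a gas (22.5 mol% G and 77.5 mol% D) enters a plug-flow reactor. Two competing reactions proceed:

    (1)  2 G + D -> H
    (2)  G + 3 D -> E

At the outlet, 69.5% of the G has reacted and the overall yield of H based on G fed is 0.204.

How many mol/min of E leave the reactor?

Yield of H: 1ξ₁ / 778.5 = 0.204 → ξ₁ = 158.8 mol/min.
Conversion of G: 2ξ₁ + 1ξ₂ = 0.695 × 778.5 = 541.1 → ξ₂ = 223.4 mol/min.
Outlet amounts (n = n₀ + Σ ν·ξ):
  G: 778.5 − 2(158.8) − 1(223.4) = 237.4
  D: 2682 − 1(158.8) − 3(223.4) = 1852
  H: 0 + 1(158.8) = 158.8
  E: 0 + 1(223.4) = 223.4

223 mol/min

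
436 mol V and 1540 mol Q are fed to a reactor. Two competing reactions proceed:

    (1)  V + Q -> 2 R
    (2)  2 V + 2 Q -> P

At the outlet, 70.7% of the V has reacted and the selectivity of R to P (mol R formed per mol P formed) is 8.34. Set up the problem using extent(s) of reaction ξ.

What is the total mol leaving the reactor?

1830 mol

Conversion of V: V consumed = 0.707 × 436 = 308.3 mol = 1ξ₁ + 2ξ₂.
Selectivity: 2ξ₁ / (1ξ₂) = 8.34 → ξ₁ = 4.17 ξ₂.
Substitute: (1·4.17 + 2) ξ₂ = 308.3 → ξ₂ = 49.96 mol, ξ₁ = 208.3 mol.
Outlet amounts (n = n₀ + Σ ν·ξ):
  V: 436 − 1(208.3) − 2(49.96) = 127.7
  Q: 1540 − 1(208.3) − 2(49.96) = 1232
  R: 0 + 2(208.3) = 416.7
  P: 0 + 1(49.96) = 49.96
Total out = 127.7 + 1232 + 416.7 + 49.96 = 1826 mol.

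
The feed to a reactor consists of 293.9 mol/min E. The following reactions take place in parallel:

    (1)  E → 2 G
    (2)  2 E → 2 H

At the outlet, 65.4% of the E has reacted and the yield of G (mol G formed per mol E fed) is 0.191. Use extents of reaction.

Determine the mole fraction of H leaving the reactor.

Yield of G: 2ξ₁ / 293.9 = 0.191 → ξ₁ = 28.07 mol/min.
Conversion of E: 1ξ₁ + 2ξ₂ = 0.654 × 293.9 = 192.2 → ξ₂ = 82.07 mol/min.
Outlet amounts (n = n₀ + Σ ν·ξ):
  E: 293.9 − 1(28.07) − 2(82.07) = 101.7
  G: 0 + 2(28.07) = 56.13
  H: 0 + 2(82.07) = 164.1
Total out = 322 mol/min; y_H = 164.1 / 322 = 0.5098.

0.51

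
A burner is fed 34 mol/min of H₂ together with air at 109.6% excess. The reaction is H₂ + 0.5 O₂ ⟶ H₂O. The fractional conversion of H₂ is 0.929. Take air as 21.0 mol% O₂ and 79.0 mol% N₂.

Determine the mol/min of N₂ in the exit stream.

134 mol/min

Stoichiometric O₂ = 0.5 × 34 = 17 mol/min; O₂ fed = 17 × 2.096 = 35.63 mol/min.
N₂ fed = 35.63 × 79/21 = 134 mol/min.
Fuel reacted = 0.929 × 34 → ξ = 31.59 mol/min.
Outlet (n = n₀ + ν ξ):
  H₂: 34 − 1(31.59) = 2.414
  O₂: 35.63 − 0.5(31.59) = 19.84
  N₂: 134 (inert)
  H₂O: 0 + 1(31.59) = 31.59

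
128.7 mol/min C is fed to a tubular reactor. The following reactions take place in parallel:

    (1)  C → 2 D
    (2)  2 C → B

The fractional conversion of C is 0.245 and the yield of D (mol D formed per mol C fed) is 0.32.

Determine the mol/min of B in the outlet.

Yield of D: 2ξ₁ / 128.7 = 0.32 → ξ₁ = 20.59 mol/min.
Conversion of C: 1ξ₁ + 2ξ₂ = 0.245 × 128.7 = 31.53 → ξ₂ = 5.47 mol/min.
Outlet amounts (n = n₀ + Σ ν·ξ):
  C: 128.7 − 1(20.59) − 2(5.47) = 97.17
  D: 0 + 2(20.59) = 41.18
  B: 0 + 1(5.47) = 5.47

5.47 mol/min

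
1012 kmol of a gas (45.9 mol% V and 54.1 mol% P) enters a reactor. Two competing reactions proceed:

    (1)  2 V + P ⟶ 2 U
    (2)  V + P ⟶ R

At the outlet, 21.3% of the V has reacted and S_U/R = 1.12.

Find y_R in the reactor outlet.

0.0497

Conversion of V: V consumed = 0.213 × 464.5 = 98.94 kmol = 2ξ₁ + 1ξ₂.
Selectivity: 2ξ₁ / (1ξ₂) = 1.12 → ξ₁ = 0.56 ξ₂.
Substitute: (2·0.56 + 1) ξ₂ = 98.94 → ξ₂ = 46.67 kmol, ξ₁ = 26.14 kmol.
Outlet amounts (n = n₀ + Σ ν·ξ):
  V: 464.5 − 2(26.14) − 1(46.67) = 365.6
  P: 547.5 − 1(26.14) − 1(46.67) = 474.7
  U: 0 + 2(26.14) = 52.27
  R: 0 + 1(46.67) = 46.67
Total out = 939.2 kmol; y_R = 46.67 / 939.2 = 0.04969.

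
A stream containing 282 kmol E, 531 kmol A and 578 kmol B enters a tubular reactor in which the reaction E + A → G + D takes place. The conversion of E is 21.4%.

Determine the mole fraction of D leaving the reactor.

0.0434

E reacted = 0.214 × 282 = 60.35 kmol; ν_E = −1, so ξ = 60.35/1 = 60.35 kmol.
Outlet amounts (n = n₀ + ν ξ):
  E: 282 − 1(60.35) = 221.7
  A: 531 − 1(60.35) = 470.7
  G: 0 + 1(60.35) = 60.35
  D: 0 + 1(60.35) = 60.35
  B: 578 (inert)
Total out = 1391 kmol; y_D = 60.35 / 1391 = 0.04338.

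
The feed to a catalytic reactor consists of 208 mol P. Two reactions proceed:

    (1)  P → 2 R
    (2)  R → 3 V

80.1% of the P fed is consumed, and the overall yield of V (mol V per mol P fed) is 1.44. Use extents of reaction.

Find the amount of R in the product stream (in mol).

Conversion of P: P consumed = 1ξ₁ = 0.801 × 208 → ξ₁ = 166.6 mol.
Yield of V: 3ξ₂ / 208 = 1.44 → ξ₂ = 99.84 mol.
Outlet amounts (n = n₀ + Σ ν·ξ):
  P: 208 − 1(166.6) = 41.39
  R: 0 + 2(166.6) − 1(99.84) = 233.4
  V: 0 + 3(99.84) = 299.5

233 mol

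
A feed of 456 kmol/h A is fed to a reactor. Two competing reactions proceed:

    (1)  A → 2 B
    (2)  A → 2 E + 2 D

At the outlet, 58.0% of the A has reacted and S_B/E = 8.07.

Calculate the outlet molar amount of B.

Conversion of A: A consumed = 0.58 × 456 = 264.5 kmol/h = 1ξ₁ + 1ξ₂.
Selectivity: 2ξ₁ / (2ξ₂) = 8.07 → ξ₁ = 8.07 ξ₂.
Substitute: (1·8.07 + 1) ξ₂ = 264.5 → ξ₂ = 29.16 kmol/h, ξ₁ = 235.3 kmol/h.
Outlet amounts (n = n₀ + Σ ν·ξ):
  A: 456 − 1(235.3) − 1(29.16) = 191.5
  B: 0 + 2(235.3) = 470.6
  E: 0 + 2(29.16) = 58.32
  D: 0 + 2(29.16) = 58.32

471 kmol/h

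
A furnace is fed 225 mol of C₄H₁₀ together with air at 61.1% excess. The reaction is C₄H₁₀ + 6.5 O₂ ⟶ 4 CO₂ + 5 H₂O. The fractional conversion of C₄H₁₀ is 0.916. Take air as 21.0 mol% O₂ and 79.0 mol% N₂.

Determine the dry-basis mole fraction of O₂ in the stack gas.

0.0948

Stoichiometric O₂ = 6.5 × 225 = 1462 mol; O₂ fed = 1462 × 1.611 = 2356 mol.
N₂ fed = 2356 × 79/21 = 8863 mol.
Fuel reacted = 0.916 × 225 → ξ = 206.1 mol.
Outlet (n = n₀ + ν ξ):
  C₄H₁₀: 225 − 1(206.1) = 18.9
  O₂: 2356 − 6.5(206.1) = 1016
  N₂: 8863 (inert)
  CO₂: 0 + 4(206.1) = 824.4
  H₂O: 0 + 5(206.1) = 1030
Dry total = 10720 mol; y_O₂ (dry) = 1016 / 10720 = 0.09479.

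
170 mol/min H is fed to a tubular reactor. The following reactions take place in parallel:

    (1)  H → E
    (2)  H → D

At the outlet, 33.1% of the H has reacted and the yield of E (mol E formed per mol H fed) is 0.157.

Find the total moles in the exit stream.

Yield of E: 1ξ₁ / 170 = 0.157 → ξ₁ = 26.69 mol/min.
Conversion of H: 1ξ₁ + 1ξ₂ = 0.331 × 170 = 56.27 → ξ₂ = 29.58 mol/min.
Outlet amounts (n = n₀ + Σ ν·ξ):
  H: 170 − 1(26.69) − 1(29.58) = 113.7
  E: 0 + 1(26.69) = 26.69
  D: 0 + 1(29.58) = 29.58
Total out = 113.7 + 26.69 + 29.58 = 170 mol/min.

170 mol/min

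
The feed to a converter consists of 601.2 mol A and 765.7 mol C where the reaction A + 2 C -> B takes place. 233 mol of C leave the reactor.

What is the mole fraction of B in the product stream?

0.319

For C: n = n₀ − 2ξ → 233 = 765.7 − 2ξ, giving ξ = 266.4 mol.
Outlet amounts (n = n₀ + ν ξ):
  A: 601.2 − 1(266.4) = 334.9
  C: 765.7 − 2(266.4) = 233
  B: 0 + 1(266.4) = 266.4
Total out = 834.2 mol; y_B = 266.4 / 834.2 = 0.3193.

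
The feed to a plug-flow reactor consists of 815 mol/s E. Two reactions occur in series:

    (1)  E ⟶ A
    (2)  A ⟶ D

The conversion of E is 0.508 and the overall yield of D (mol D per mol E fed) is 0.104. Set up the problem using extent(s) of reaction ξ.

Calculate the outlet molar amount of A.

Conversion of E: E consumed = 1ξ₁ = 0.508 × 815 → ξ₁ = 414 mol/s.
Yield of D: 1ξ₂ / 815 = 0.104 → ξ₂ = 84.76 mol/s.
Outlet amounts (n = n₀ + Σ ν·ξ):
  E: 815 − 1(414) = 401
  A: 0 + 1(414) − 1(84.76) = 329.3
  D: 0 + 1(84.76) = 84.76

329 mol/s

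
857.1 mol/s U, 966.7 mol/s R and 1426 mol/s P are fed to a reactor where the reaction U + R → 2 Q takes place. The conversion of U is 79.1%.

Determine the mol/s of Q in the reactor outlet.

U reacted = 0.791 × 857.1 = 678 mol/s; ν_U = −1, so ξ = 678/1 = 678 mol/s.
Outlet amounts (n = n₀ + ν ξ):
  U: 857.1 − 1(678) = 179.1
  R: 966.7 − 1(678) = 288.7
  Q: 0 + 2(678) = 1356
  P: 1426 (inert)

1360 mol/s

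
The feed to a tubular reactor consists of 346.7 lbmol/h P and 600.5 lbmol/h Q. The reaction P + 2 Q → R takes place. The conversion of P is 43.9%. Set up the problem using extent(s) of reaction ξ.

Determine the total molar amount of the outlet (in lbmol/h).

P reacted = 0.439 × 346.7 = 152.2 lbmol/h; ν_P = −1, so ξ = 152.2/1 = 152.2 lbmol/h.
Outlet amounts (n = n₀ + ν ξ):
  P: 346.7 − 1(152.2) = 194.5
  Q: 600.5 − 2(152.2) = 296.1
  R: 0 + 1(152.2) = 152.2
Total out = 194.5 + 296.1 + 152.2 = 642.8 lbmol/h.

643 lbmol/h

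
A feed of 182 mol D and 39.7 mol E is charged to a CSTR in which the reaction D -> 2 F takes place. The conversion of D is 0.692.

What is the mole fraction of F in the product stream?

0.725

D reacted = 0.692 × 182 = 125.9 mol; ν_D = −1, so ξ = 125.9/1 = 125.9 mol.
Outlet amounts (n = n₀ + ν ξ):
  D: 182 − 1(125.9) = 56.06
  F: 0 + 2(125.9) = 251.9
  E: 39.7 (inert)
Total out = 347.6 mol; y_F = 251.9 / 347.6 = 0.7246.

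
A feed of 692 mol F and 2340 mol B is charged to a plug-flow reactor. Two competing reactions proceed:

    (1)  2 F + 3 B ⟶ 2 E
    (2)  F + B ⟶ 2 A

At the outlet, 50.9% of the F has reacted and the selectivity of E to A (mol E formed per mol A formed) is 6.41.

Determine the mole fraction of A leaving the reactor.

Conversion of F: F consumed = 0.509 × 692 = 352.2 mol = 2ξ₁ + 1ξ₂.
Selectivity: 2ξ₁ / (2ξ₂) = 6.41 → ξ₁ = 6.41 ξ₂.
Substitute: (2·6.41 + 1) ξ₂ = 352.2 → ξ₂ = 25.49 mol, ξ₁ = 163.4 mol.
Outlet amounts (n = n₀ + Σ ν·ξ):
  F: 692 − 2(163.4) − 1(25.49) = 339.8
  B: 2340 − 3(163.4) − 1(25.49) = 1824
  E: 0 + 2(163.4) = 326.7
  A: 0 + 2(25.49) = 50.97
Total out = 2542 mol; y_A = 50.97 / 2542 = 0.02005.

0.0201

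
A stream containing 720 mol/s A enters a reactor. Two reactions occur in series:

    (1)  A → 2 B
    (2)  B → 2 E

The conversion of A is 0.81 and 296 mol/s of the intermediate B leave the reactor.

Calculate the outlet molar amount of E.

Conversion of A: A consumed = 1ξ₁ = 0.81 × 720 → ξ₁ = 583.2 mol/s.
B balance: n_B = 0 + 2ξ₁ − 1ξ₂ = 296 → ξ₂ = (2·583.2 − 296)/1 = 870.4 mol/s.
Outlet amounts (n = n₀ + Σ ν·ξ):
  A: 720 − 1(583.2) = 136.8
  B: 0 + 2(583.2) − 1(870.4) = 296
  E: 0 + 2(870.4) = 1741

1740 mol/s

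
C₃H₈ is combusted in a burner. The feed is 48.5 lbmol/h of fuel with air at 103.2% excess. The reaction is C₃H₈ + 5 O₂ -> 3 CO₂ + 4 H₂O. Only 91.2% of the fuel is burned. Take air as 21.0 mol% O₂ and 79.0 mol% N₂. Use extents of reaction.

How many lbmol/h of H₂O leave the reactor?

177 lbmol/h

Stoichiometric O₂ = 5 × 48.5 = 242.5 lbmol/h; O₂ fed = 242.5 × 2.032 = 492.8 lbmol/h.
N₂ fed = 492.8 × 79/21 = 1854 lbmol/h.
Fuel reacted = 0.912 × 48.5 → ξ = 44.23 lbmol/h.
Outlet (n = n₀ + ν ξ):
  C₃H₈: 48.5 − 1(44.23) = 4.268
  O₂: 492.8 − 5(44.23) = 271.6
  N₂: 1854 (inert)
  CO₂: 0 + 3(44.23) = 132.7
  H₂O: 0 + 4(44.23) = 176.9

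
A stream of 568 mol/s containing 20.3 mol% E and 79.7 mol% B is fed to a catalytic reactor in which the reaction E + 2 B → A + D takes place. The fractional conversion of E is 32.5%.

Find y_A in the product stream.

0.0706

E reacted = 0.325 × 115.3 = 37.47 mol/s; ν_E = −1, so ξ = 37.47/1 = 37.47 mol/s.
Outlet amounts (n = n₀ + ν ξ):
  E: 115.3 − 1(37.47) = 77.83
  B: 452.7 − 2(37.47) = 377.7
  A: 0 + 1(37.47) = 37.47
  D: 0 + 1(37.47) = 37.47
Total out = 530.5 mol/s; y_A = 37.47 / 530.5 = 0.07064.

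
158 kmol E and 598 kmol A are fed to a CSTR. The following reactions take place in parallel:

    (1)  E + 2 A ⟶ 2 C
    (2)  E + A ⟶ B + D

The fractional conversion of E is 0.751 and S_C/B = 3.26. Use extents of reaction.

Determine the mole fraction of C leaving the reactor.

0.216

Conversion of E: E consumed = 0.751 × 158 = 118.7 kmol = 1ξ₁ + 1ξ₂.
Selectivity: 2ξ₁ / (1ξ₂) = 3.26 → ξ₁ = 1.63 ξ₂.
Substitute: (1·1.63 + 1) ξ₂ = 118.7 → ξ₂ = 45.12 kmol, ξ₁ = 73.54 kmol.
Outlet amounts (n = n₀ + Σ ν·ξ):
  E: 158 − 1(73.54) − 1(45.12) = 39.34
  A: 598 − 2(73.54) − 1(45.12) = 405.8
  C: 0 + 2(73.54) = 147.1
  B: 0 + 1(45.12) = 45.12
  D: 0 + 1(45.12) = 45.12
Total out = 682.5 kmol; y_C = 147.1 / 682.5 = 0.2155.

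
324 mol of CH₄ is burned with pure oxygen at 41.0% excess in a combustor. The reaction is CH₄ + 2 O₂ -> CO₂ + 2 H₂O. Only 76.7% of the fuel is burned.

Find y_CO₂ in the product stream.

0.201

Stoichiometric O₂ = 2 × 324 = 648 mol; O₂ fed = 648 × 1.410 = 913.7 mol.
Fuel reacted = 0.767 × 324 → ξ = 248.5 mol.
Outlet (n = n₀ + ν ξ):
  CH₄: 324 − 1(248.5) = 75.49
  O₂: 913.7 − 2(248.5) = 416.7
  CO₂: 0 + 1(248.5) = 248.5
  H₂O: 0 + 2(248.5) = 497
Total out = 1238 mol; y_CO₂ = 248.5 / 1238 = 0.2008.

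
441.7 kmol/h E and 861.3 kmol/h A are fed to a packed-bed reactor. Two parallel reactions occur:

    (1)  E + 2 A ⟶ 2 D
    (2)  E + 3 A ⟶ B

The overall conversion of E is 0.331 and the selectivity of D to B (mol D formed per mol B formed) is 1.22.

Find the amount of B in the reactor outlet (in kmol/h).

Conversion of E: E consumed = 0.331 × 441.7 = 146.2 kmol/h = 1ξ₁ + 1ξ₂.
Selectivity: 2ξ₁ / (1ξ₂) = 1.22 → ξ₁ = 0.61 ξ₂.
Substitute: (1·0.61 + 1) ξ₂ = 146.2 → ξ₂ = 90.81 kmol/h, ξ₁ = 55.39 kmol/h.
Outlet amounts (n = n₀ + Σ ν·ξ):
  E: 441.7 − 1(55.39) − 1(90.81) = 295.5
  A: 861.3 − 2(55.39) − 3(90.81) = 478.1
  D: 0 + 2(55.39) = 110.8
  B: 0 + 1(90.81) = 90.81

90.8 kmol/h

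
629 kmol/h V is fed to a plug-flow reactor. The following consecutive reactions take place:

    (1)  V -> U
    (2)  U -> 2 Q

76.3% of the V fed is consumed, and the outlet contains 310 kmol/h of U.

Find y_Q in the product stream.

0.425

Conversion of V: V consumed = 1ξ₁ = 0.763 × 629 → ξ₁ = 479.9 kmol/h.
U balance: n_U = 0 + 1ξ₁ − 1ξ₂ = 310 → ξ₂ = (1·479.9 − 310)/1 = 169.9 kmol/h.
Outlet amounts (n = n₀ + Σ ν·ξ):
  V: 629 − 1(479.9) = 149.1
  U: 0 + 1(479.9) − 1(169.9) = 310
  Q: 0 + 2(169.9) = 339.9
Total out = 798.9 kmol/h; y_Q = 339.9 / 798.9 = 0.4254.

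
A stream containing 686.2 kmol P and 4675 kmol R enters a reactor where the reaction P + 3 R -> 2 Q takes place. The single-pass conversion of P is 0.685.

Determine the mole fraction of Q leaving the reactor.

P reacted = 0.685 × 686.2 = 470 kmol; ν_P = −1, so ξ = 470/1 = 470 kmol.
Outlet amounts (n = n₀ + ν ξ):
  P: 686.2 − 1(470) = 216.2
  R: 4675 − 3(470) = 3265
  Q: 0 + 2(470) = 940.1
Total out = 4421 kmol; y_Q = 940.1 / 4421 = 0.2126.

0.213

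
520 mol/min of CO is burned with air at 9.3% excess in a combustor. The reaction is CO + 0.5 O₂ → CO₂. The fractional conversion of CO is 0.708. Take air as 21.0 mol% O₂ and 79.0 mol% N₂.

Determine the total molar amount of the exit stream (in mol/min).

1690 mol/min

Stoichiometric O₂ = 0.5 × 520 = 260 mol/min; O₂ fed = 260 × 1.093 = 284.2 mol/min.
N₂ fed = 284.2 × 79/21 = 1069 mol/min.
Fuel reacted = 0.708 × 520 → ξ = 368.2 mol/min.
Outlet (n = n₀ + ν ξ):
  CO: 520 − 1(368.2) = 151.8
  O₂: 284.2 − 0.5(368.2) = 100.1
  N₂: 1069 (inert)
  CO₂: 0 + 1(368.2) = 368.2
Total out = 151.8 + 100.1 + 1069 + 368.2 = 1689 mol/min.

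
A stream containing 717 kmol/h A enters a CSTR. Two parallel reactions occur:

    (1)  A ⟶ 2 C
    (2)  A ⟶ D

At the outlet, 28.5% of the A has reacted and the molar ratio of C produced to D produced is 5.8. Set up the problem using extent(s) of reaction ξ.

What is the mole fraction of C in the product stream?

Conversion of A: A consumed = 0.285 × 717 = 204.3 kmol/h = 1ξ₁ + 1ξ₂.
Selectivity: 2ξ₁ / (1ξ₂) = 5.8 → ξ₁ = 2.9 ξ₂.
Substitute: (1·2.9 + 1) ξ₂ = 204.3 → ξ₂ = 52.4 kmol/h, ξ₁ = 151.9 kmol/h.
Outlet amounts (n = n₀ + Σ ν·ξ):
  A: 717 − 1(151.9) − 1(52.4) = 512.7
  C: 0 + 2(151.9) = 303.9
  D: 0 + 1(52.4) = 52.4
Total out = 868.9 kmol/h; y_C = 303.9 / 868.9 = 0.3497.

0.35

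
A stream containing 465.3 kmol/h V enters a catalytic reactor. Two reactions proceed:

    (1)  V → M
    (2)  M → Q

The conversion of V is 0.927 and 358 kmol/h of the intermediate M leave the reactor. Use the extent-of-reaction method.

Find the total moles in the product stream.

465 kmol/h

Conversion of V: V consumed = 1ξ₁ = 0.927 × 465.3 → ξ₁ = 431.3 kmol/h.
M balance: n_M = 0 + 1ξ₁ − 1ξ₂ = 358 → ξ₂ = (1·431.3 − 358)/1 = 73.33 kmol/h.
Outlet amounts (n = n₀ + Σ ν·ξ):
  V: 465.3 − 1(431.3) = 33.97
  M: 0 + 1(431.3) − 1(73.33) = 358
  Q: 0 + 1(73.33) = 73.33
Total out = 33.97 + 358 + 73.33 = 465.3 kmol/h.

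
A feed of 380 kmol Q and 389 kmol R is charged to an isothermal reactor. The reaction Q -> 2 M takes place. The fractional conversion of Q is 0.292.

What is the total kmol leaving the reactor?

Q reacted = 0.292 × 380 = 111 kmol; ν_Q = −1, so ξ = 111/1 = 111 kmol.
Outlet amounts (n = n₀ + ν ξ):
  Q: 380 − 1(111) = 269
  M: 0 + 2(111) = 221.9
  R: 389 (inert)
Total out = 269 + 221.9 + 389 = 880 kmol.

880 kmol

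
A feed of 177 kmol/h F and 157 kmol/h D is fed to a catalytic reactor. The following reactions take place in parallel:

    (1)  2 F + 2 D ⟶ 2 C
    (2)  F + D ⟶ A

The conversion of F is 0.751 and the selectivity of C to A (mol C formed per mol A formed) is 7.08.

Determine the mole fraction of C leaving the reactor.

Conversion of F: F consumed = 0.751 × 177 = 132.9 kmol/h = 2ξ₁ + 1ξ₂.
Selectivity: 2ξ₁ / (1ξ₂) = 7.08 → ξ₁ = 3.54 ξ₂.
Substitute: (2·3.54 + 1) ξ₂ = 132.9 → ξ₂ = 16.45 kmol/h, ξ₁ = 58.24 kmol/h.
Outlet amounts (n = n₀ + Σ ν·ξ):
  F: 177 − 2(58.24) − 1(16.45) = 44.07
  D: 157 − 2(58.24) − 1(16.45) = 24.07
  C: 0 + 2(58.24) = 116.5
  A: 0 + 1(16.45) = 16.45
Total out = 201.1 kmol/h; y_C = 116.5 / 201.1 = 0.5793.

0.579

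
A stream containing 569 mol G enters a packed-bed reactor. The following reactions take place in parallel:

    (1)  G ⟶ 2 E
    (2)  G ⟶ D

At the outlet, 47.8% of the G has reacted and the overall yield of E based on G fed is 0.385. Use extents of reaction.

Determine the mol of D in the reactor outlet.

Yield of E: 2ξ₁ / 569 = 0.385 → ξ₁ = 109.5 mol.
Conversion of G: 1ξ₁ + 1ξ₂ = 0.478 × 569 = 272 → ξ₂ = 162.4 mol.
Outlet amounts (n = n₀ + Σ ν·ξ):
  G: 569 − 1(109.5) − 1(162.4) = 297
  E: 0 + 2(109.5) = 219.1
  D: 0 + 1(162.4) = 162.4

162 mol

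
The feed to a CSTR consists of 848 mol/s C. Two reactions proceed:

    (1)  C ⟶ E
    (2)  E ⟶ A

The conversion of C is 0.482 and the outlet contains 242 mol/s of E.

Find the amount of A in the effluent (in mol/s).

167 mol/s

Conversion of C: C consumed = 1ξ₁ = 0.482 × 848 → ξ₁ = 408.7 mol/s.
E balance: n_E = 0 + 1ξ₁ − 1ξ₂ = 242 → ξ₂ = (1·408.7 − 242)/1 = 166.7 mol/s.
Outlet amounts (n = n₀ + Σ ν·ξ):
  C: 848 − 1(408.7) = 439.3
  E: 0 + 1(408.7) − 1(166.7) = 242
  A: 0 + 1(166.7) = 166.7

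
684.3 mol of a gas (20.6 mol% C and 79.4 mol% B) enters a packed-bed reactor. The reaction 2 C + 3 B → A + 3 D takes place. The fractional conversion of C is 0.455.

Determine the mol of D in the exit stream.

C reacted = 0.455 × 141 = 64.14 mol; ν_C = −2, so ξ = 64.14/2 = 32.07 mol.
Outlet amounts (n = n₀ + ν ξ):
  C: 141 − 2(32.07) = 76.83
  B: 543.3 − 3(32.07) = 447.1
  A: 0 + 1(32.07) = 32.07
  D: 0 + 3(32.07) = 96.21

96.2 mol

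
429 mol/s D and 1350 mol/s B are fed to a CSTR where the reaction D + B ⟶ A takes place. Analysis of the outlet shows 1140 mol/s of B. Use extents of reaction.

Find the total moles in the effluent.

For B: n = n₀ − 1ξ → 1140 = 1350 − 1ξ, giving ξ = 210 mol/s.
Outlet amounts (n = n₀ + ν ξ):
  D: 429 − 1(210) = 219
  B: 1350 − 1(210) = 1140
  A: 0 + 1(210) = 210
Total out = 219 + 1140 + 210 = 1569 mol/s.

1570 mol/s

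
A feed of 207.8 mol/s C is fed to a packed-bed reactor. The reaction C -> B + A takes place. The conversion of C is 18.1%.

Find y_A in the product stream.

0.153

C reacted = 0.181 × 207.8 = 37.61 mol/s; ν_C = −1, so ξ = 37.61/1 = 37.61 mol/s.
Outlet amounts (n = n₀ + ν ξ):
  C: 207.8 − 1(37.61) = 170.2
  B: 0 + 1(37.61) = 37.61
  A: 0 + 1(37.61) = 37.61
Total out = 245.4 mol/s; y_A = 37.61 / 245.4 = 0.1533.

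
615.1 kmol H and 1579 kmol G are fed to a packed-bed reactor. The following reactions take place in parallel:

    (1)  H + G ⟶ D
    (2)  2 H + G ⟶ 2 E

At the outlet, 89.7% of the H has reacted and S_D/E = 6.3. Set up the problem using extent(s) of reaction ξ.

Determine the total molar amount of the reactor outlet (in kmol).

1680 kmol

Conversion of H: H consumed = 0.897 × 615.1 = 551.7 kmol = 1ξ₁ + 2ξ₂.
Selectivity: 1ξ₁ / (2ξ₂) = 6.3 → ξ₁ = 12.6 ξ₂.
Substitute: (1·12.6 + 2) ξ₂ = 551.7 → ξ₂ = 37.79 kmol, ξ₁ = 476.2 kmol.
Outlet amounts (n = n₀ + Σ ν·ξ):
  H: 615.1 − 1(476.2) − 2(37.79) = 63.36
  G: 1579 − 1(476.2) − 1(37.79) = 1065
  D: 0 + 1(476.2) = 476.2
  E: 0 + 2(37.79) = 75.58
Total out = 63.36 + 1065 + 476.2 + 75.58 = 1680 kmol.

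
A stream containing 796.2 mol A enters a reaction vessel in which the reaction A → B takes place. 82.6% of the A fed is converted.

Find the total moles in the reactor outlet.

A reacted = 0.826 × 796.2 = 657.7 mol; ν_A = −1, so ξ = 657.7/1 = 657.7 mol.
Outlet amounts (n = n₀ + ν ξ):
  A: 796.2 − 1(657.7) = 138.5
  B: 0 + 1(657.7) = 657.7
Total out = 138.5 + 657.7 = 796.2 mol.

796 mol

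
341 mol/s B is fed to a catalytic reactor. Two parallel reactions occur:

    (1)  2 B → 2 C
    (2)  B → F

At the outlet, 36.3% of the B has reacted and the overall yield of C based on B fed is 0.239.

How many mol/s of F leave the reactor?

Yield of C: 2ξ₁ / 341 = 0.239 → ξ₁ = 40.75 mol/s.
Conversion of B: 2ξ₁ + 1ξ₂ = 0.363 × 341 = 123.8 → ξ₂ = 42.28 mol/s.
Outlet amounts (n = n₀ + Σ ν·ξ):
  B: 341 − 2(40.75) − 1(42.28) = 217.2
  C: 0 + 2(40.75) = 81.5
  F: 0 + 1(42.28) = 42.28

42.3 mol/s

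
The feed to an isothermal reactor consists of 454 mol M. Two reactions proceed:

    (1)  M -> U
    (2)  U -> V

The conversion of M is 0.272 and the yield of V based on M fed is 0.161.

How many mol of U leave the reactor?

50.4 mol

Conversion of M: M consumed = 1ξ₁ = 0.272 × 454 → ξ₁ = 123.5 mol.
Yield of V: 1ξ₂ / 454 = 0.161 → ξ₂ = 73.09 mol.
Outlet amounts (n = n₀ + Σ ν·ξ):
  M: 454 − 1(123.5) = 330.5
  U: 0 + 1(123.5) − 1(73.09) = 50.39
  V: 0 + 1(73.09) = 73.09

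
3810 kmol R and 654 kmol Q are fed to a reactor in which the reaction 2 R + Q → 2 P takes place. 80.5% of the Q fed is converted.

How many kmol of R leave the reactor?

2760 kmol

Q reacted = 0.805 × 654 = 526.5 kmol; ν_Q = −1, so ξ = 526.5/1 = 526.5 kmol.
Outlet amounts (n = n₀ + ν ξ):
  R: 3810 − 2(526.5) = 2757
  Q: 654 − 1(526.5) = 127.5
  P: 0 + 2(526.5) = 1053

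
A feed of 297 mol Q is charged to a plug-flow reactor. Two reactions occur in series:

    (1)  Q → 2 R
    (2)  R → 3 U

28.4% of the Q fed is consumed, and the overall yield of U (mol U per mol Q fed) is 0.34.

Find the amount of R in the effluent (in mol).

Conversion of Q: Q consumed = 1ξ₁ = 0.284 × 297 → ξ₁ = 84.35 mol.
Yield of U: 3ξ₂ / 297 = 0.34 → ξ₂ = 33.66 mol.
Outlet amounts (n = n₀ + Σ ν·ξ):
  Q: 297 − 1(84.35) = 212.7
  R: 0 + 2(84.35) − 1(33.66) = 135
  U: 0 + 3(33.66) = 101

135 mol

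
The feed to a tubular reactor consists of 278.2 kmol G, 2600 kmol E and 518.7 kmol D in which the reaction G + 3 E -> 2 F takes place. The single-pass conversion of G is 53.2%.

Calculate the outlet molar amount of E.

G reacted = 0.532 × 278.2 = 148 kmol; ν_G = −1, so ξ = 148/1 = 148 kmol.
Outlet amounts (n = n₀ + ν ξ):
  G: 278.2 − 1(148) = 130.2
  E: 2600 − 3(148) = 2156
  F: 0 + 2(148) = 296
  D: 518.7 (inert)

2160 kmol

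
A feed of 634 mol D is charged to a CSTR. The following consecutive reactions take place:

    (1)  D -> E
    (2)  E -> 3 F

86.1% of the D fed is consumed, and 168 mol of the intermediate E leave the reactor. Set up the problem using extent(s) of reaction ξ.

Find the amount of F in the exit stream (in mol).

1130 mol

Conversion of D: D consumed = 1ξ₁ = 0.861 × 634 → ξ₁ = 545.9 mol.
E balance: n_E = 0 + 1ξ₁ − 1ξ₂ = 168 → ξ₂ = (1·545.9 − 168)/1 = 377.9 mol.
Outlet amounts (n = n₀ + Σ ν·ξ):
  D: 634 − 1(545.9) = 88.13
  E: 0 + 1(545.9) − 1(377.9) = 168
  F: 0 + 3(377.9) = 1134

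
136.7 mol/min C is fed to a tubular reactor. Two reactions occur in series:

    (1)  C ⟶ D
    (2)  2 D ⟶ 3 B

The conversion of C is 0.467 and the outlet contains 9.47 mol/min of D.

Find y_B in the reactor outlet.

0.498

Conversion of C: C consumed = 1ξ₁ = 0.467 × 136.7 → ξ₁ = 63.84 mol/min.
D balance: n_D = 0 + 1ξ₁ − 2ξ₂ = 9.47 → ξ₂ = (1·63.84 − 9.47)/2 = 27.18 mol/min.
Outlet amounts (n = n₀ + Σ ν·ξ):
  C: 136.7 − 1(63.84) = 72.86
  D: 0 + 1(63.84) − 2(27.18) = 9.47
  B: 0 + 3(27.18) = 81.55
Total out = 163.9 mol/min; y_B = 81.55 / 163.9 = 0.4976.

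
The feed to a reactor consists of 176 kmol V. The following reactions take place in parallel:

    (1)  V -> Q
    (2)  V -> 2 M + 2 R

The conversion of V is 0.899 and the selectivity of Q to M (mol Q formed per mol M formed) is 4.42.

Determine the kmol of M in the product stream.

32.2 kmol

Conversion of V: V consumed = 0.899 × 176 = 158.2 kmol = 1ξ₁ + 1ξ₂.
Selectivity: 1ξ₁ / (2ξ₂) = 4.42 → ξ₁ = 8.84 ξ₂.
Substitute: (1·8.84 + 1) ξ₂ = 158.2 → ξ₂ = 16.08 kmol, ξ₁ = 142.1 kmol.
Outlet amounts (n = n₀ + Σ ν·ξ):
  V: 176 − 1(142.1) − 1(16.08) = 17.78
  Q: 0 + 1(142.1) = 142.1
  M: 0 + 2(16.08) = 32.16
  R: 0 + 2(16.08) = 32.16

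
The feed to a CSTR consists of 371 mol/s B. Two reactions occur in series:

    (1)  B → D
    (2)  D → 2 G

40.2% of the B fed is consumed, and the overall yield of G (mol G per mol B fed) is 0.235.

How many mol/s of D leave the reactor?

Conversion of B: B consumed = 1ξ₁ = 0.402 × 371 → ξ₁ = 149.1 mol/s.
Yield of G: 2ξ₂ / 371 = 0.235 → ξ₂ = 43.59 mol/s.
Outlet amounts (n = n₀ + Σ ν·ξ):
  B: 371 − 1(149.1) = 221.9
  D: 0 + 1(149.1) − 1(43.59) = 105.5
  G: 0 + 2(43.59) = 87.18

106 mol/s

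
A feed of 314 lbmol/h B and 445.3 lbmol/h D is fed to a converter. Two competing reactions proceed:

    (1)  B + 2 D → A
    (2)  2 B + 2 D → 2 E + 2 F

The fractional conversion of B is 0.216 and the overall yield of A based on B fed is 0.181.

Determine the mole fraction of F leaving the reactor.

Yield of A: 1ξ₁ / 314 = 0.181 → ξ₁ = 56.83 lbmol/h.
Conversion of B: 1ξ₁ + 2ξ₂ = 0.216 × 314 = 67.82 → ξ₂ = 5.495 lbmol/h.
Outlet amounts (n = n₀ + Σ ν·ξ):
  B: 314 − 1(56.83) − 2(5.495) = 246.2
  D: 445.3 − 2(56.83) − 2(5.495) = 320.6
  A: 0 + 1(56.83) = 56.83
  E: 0 + 2(5.495) = 10.99
  F: 0 + 2(5.495) = 10.99
Total out = 645.6 lbmol/h; y_F = 10.99 / 645.6 = 0.01702.

0.017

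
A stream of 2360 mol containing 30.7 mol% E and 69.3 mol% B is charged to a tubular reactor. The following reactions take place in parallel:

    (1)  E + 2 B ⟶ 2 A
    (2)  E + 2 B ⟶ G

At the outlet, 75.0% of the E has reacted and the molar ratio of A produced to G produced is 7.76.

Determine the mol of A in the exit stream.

864 mol

Conversion of E: E consumed = 0.75 × 724.5 = 543.4 mol = 1ξ₁ + 1ξ₂.
Selectivity: 2ξ₁ / (1ξ₂) = 7.76 → ξ₁ = 3.88 ξ₂.
Substitute: (1·3.88 + 1) ξ₂ = 543.4 → ξ₂ = 111.4 mol, ξ₁ = 432 mol.
Outlet amounts (n = n₀ + Σ ν·ξ):
  E: 724.5 − 1(432) − 1(111.4) = 181.1
  B: 1635 − 2(432) − 2(111.4) = 548.7
  A: 0 + 2(432) = 864.1
  G: 0 + 1(111.4) = 111.4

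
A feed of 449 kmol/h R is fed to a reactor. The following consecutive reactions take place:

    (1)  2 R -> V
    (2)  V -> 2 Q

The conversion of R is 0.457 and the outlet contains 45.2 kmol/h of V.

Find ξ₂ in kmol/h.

Conversion of R: R consumed = 2ξ₁ = 0.457 × 449 → ξ₁ = 102.6 kmol/h.
V balance: n_V = 0 + 1ξ₁ − 1ξ₂ = 45.2 → ξ₂ = (1·102.6 − 45.2)/1 = 57.4 kmol/h.
Outlet amounts (n = n₀ + Σ ν·ξ):
  R: 449 − 2(102.6) = 243.8
  V: 0 + 1(102.6) − 1(57.4) = 45.2
  Q: 0 + 2(57.4) = 114.8

ξ₂ = 57.4 kmol/h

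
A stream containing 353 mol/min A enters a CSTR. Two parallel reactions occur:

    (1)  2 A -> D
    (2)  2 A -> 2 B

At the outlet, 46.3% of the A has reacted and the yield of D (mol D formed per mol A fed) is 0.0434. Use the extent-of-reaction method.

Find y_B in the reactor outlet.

0.393

Yield of D: 1ξ₁ / 353 = 0.0434 → ξ₁ = 15.32 mol/min.
Conversion of A: 2ξ₁ + 2ξ₂ = 0.463 × 353 = 163.4 → ξ₂ = 66.4 mol/min.
Outlet amounts (n = n₀ + Σ ν·ξ):
  A: 353 − 2(15.32) − 2(66.4) = 189.6
  D: 0 + 1(15.32) = 15.32
  B: 0 + 2(66.4) = 132.8
Total out = 337.7 mol/min; y_B = 132.8 / 337.7 = 0.3933.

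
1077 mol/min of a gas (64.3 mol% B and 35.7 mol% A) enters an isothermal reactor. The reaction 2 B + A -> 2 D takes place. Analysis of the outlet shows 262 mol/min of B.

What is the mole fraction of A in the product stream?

For B: n = n₀ − 2ξ → 262 = 692.5 − 2ξ, giving ξ = 215.3 mol/min.
Outlet amounts (n = n₀ + ν ξ):
  B: 692.5 − 2(215.3) = 262
  A: 384.5 − 1(215.3) = 169.2
  D: 0 + 2(215.3) = 430.5
Total out = 861.7 mol/min; y_A = 169.2 / 861.7 = 0.1964.

0.196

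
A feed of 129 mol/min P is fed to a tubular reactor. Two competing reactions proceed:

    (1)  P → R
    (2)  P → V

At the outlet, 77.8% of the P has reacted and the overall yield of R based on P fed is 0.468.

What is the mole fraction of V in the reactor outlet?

Yield of R: 1ξ₁ / 129 = 0.468 → ξ₁ = 60.37 mol/min.
Conversion of P: 1ξ₁ + 1ξ₂ = 0.778 × 129 = 100.4 → ξ₂ = 39.99 mol/min.
Outlet amounts (n = n₀ + Σ ν·ξ):
  P: 129 − 1(60.37) − 1(39.99) = 28.64
  R: 0 + 1(60.37) = 60.37
  V: 0 + 1(39.99) = 39.99
Total out = 129 mol/min; y_V = 39.99 / 129 = 0.31.

0.31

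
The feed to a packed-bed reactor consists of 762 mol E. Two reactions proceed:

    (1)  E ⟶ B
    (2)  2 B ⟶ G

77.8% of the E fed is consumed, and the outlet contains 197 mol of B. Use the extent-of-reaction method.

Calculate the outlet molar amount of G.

Conversion of E: E consumed = 1ξ₁ = 0.778 × 762 → ξ₁ = 592.8 mol.
B balance: n_B = 0 + 1ξ₁ − 2ξ₂ = 197 → ξ₂ = (1·592.8 − 197)/2 = 197.9 mol.
Outlet amounts (n = n₀ + Σ ν·ξ):
  E: 762 − 1(592.8) = 169.2
  B: 0 + 1(592.8) − 2(197.9) = 197
  G: 0 + 1(197.9) = 197.9

198 mol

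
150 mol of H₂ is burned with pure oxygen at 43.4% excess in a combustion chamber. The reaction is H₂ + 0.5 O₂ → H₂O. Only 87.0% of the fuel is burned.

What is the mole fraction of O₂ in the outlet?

0.22

Stoichiometric O₂ = 0.5 × 150 = 75 mol; O₂ fed = 75 × 1.434 = 107.5 mol.
Fuel reacted = 0.87 × 150 → ξ = 130.5 mol.
Outlet (n = n₀ + ν ξ):
  H₂: 150 − 1(130.5) = 19.5
  O₂: 107.5 − 0.5(130.5) = 42.3
  H₂O: 0 + 1(130.5) = 130.5
Total out = 192.3 mol; y_O₂ = 42.3 / 192.3 = 0.22.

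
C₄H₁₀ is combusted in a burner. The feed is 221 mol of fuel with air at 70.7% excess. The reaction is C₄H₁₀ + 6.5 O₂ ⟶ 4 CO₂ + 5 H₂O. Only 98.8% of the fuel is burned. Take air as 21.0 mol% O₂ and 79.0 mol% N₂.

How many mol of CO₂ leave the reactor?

Stoichiometric O₂ = 6.5 × 221 = 1436 mol; O₂ fed = 1436 × 1.707 = 2452 mol.
N₂ fed = 2452 × 79/21 = 9225 mol.
Fuel reacted = 0.988 × 221 → ξ = 218.3 mol.
Outlet (n = n₀ + ν ξ):
  C₄H₁₀: 221 − 1(218.3) = 2.652
  O₂: 2452 − 6.5(218.3) = 1033
  N₂: 9225 (inert)
  CO₂: 0 + 4(218.3) = 873.4
  H₂O: 0 + 5(218.3) = 1092

873 mol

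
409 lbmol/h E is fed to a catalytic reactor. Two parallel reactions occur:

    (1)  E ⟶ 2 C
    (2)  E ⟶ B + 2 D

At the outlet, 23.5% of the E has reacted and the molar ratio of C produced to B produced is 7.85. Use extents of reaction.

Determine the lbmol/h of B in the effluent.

Conversion of E: E consumed = 0.235 × 409 = 96.11 lbmol/h = 1ξ₁ + 1ξ₂.
Selectivity: 2ξ₁ / (1ξ₂) = 7.85 → ξ₁ = 3.925 ξ₂.
Substitute: (1·3.925 + 1) ξ₂ = 96.11 → ξ₂ = 19.52 lbmol/h, ξ₁ = 76.6 lbmol/h.
Outlet amounts (n = n₀ + Σ ν·ξ):
  E: 409 − 1(76.6) − 1(19.52) = 312.9
  C: 0 + 2(76.6) = 153.2
  B: 0 + 1(19.52) = 19.52
  D: 0 + 2(19.52) = 39.03

19.5 lbmol/h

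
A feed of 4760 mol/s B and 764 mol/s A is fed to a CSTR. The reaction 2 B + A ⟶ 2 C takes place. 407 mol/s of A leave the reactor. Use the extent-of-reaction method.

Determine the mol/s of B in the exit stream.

4050 mol/s

For A: n = n₀ − 1ξ → 407 = 764 − 1ξ, giving ξ = 357 mol/s.
Outlet amounts (n = n₀ + ν ξ):
  B: 4760 − 2(357) = 4046
  A: 764 − 1(357) = 407
  C: 0 + 2(357) = 714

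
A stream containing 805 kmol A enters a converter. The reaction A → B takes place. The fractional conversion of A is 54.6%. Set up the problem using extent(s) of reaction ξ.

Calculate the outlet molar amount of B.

A reacted = 0.546 × 805 = 439.5 kmol; ν_A = −1, so ξ = 439.5/1 = 439.5 kmol.
Outlet amounts (n = n₀ + ν ξ):
  A: 805 − 1(439.5) = 365.5
  B: 0 + 1(439.5) = 439.5

440 kmol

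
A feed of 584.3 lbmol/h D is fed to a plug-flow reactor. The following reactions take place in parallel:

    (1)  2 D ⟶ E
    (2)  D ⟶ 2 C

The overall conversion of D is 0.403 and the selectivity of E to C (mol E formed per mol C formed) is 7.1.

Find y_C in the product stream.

0.0335

Conversion of D: D consumed = 0.403 × 584.3 = 235.5 lbmol/h = 2ξ₁ + 1ξ₂.
Selectivity: 1ξ₁ / (2ξ₂) = 7.1 → ξ₁ = 14.2 ξ₂.
Substitute: (2·14.2 + 1) ξ₂ = 235.5 → ξ₂ = 8.009 lbmol/h, ξ₁ = 113.7 lbmol/h.
Outlet amounts (n = n₀ + Σ ν·ξ):
  D: 584.3 − 2(113.7) − 1(8.009) = 348.8
  E: 0 + 1(113.7) = 113.7
  C: 0 + 2(8.009) = 16.02
Total out = 478.6 lbmol/h; y_C = 16.02 / 478.6 = 0.03347.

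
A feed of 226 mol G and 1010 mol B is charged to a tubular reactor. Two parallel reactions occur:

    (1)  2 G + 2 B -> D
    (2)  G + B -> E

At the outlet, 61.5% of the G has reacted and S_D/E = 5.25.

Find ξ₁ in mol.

ξ₁ = 63.5 mol

Conversion of G: G consumed = 0.615 × 226 = 139 mol = 2ξ₁ + 1ξ₂.
Selectivity: 1ξ₁ / (1ξ₂) = 5.25 → ξ₁ = 5.25 ξ₂.
Substitute: (2·5.25 + 1) ξ₂ = 139 → ξ₂ = 12.09 mol, ξ₁ = 63.45 mol.
Outlet amounts (n = n₀ + Σ ν·ξ):
  G: 226 − 2(63.45) − 1(12.09) = 87.01
  B: 1010 − 2(63.45) − 1(12.09) = 871
  D: 0 + 1(63.45) = 63.45
  E: 0 + 1(12.09) = 12.09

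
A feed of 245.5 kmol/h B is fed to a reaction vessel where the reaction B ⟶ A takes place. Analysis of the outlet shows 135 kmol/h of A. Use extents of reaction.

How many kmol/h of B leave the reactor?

For A: n = n₀ + 1ξ → 135 = 0 + 1ξ, giving ξ = 135 kmol/h.
Outlet amounts (n = n₀ + ν ξ):
  B: 245.5 − 1(135) = 110.5
  A: 0 + 1(135) = 135

110 kmol/h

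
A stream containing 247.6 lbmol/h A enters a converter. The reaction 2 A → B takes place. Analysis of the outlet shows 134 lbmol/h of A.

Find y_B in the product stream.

For A: n = n₀ − 2ξ → 134 = 247.6 − 2ξ, giving ξ = 56.8 lbmol/h.
Outlet amounts (n = n₀ + ν ξ):
  A: 247.6 − 2(56.8) = 134
  B: 0 + 1(56.8) = 56.8
Total out = 190.8 lbmol/h; y_B = 56.8 / 190.8 = 0.2977.

0.298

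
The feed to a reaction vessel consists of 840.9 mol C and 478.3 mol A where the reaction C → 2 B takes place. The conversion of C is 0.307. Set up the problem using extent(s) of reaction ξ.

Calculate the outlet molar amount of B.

516 mol

C reacted = 0.307 × 840.9 = 258.2 mol; ν_C = −1, so ξ = 258.2/1 = 258.2 mol.
Outlet amounts (n = n₀ + ν ξ):
  C: 840.9 − 1(258.2) = 582.7
  B: 0 + 2(258.2) = 516.3
  A: 478.3 (inert)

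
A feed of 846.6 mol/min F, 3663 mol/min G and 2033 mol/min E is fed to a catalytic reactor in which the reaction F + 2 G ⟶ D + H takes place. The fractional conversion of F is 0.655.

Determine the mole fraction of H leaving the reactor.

F reacted = 0.655 × 846.6 = 554.5 mol/min; ν_F = −1, so ξ = 554.5/1 = 554.5 mol/min.
Outlet amounts (n = n₀ + ν ξ):
  F: 846.6 − 1(554.5) = 292.1
  G: 3663 − 2(554.5) = 2554
  D: 0 + 1(554.5) = 554.5
  H: 0 + 1(554.5) = 554.5
  E: 2033 (inert)
Total out = 5988 mol/min; y_H = 554.5 / 5988 = 0.0926.

0.0926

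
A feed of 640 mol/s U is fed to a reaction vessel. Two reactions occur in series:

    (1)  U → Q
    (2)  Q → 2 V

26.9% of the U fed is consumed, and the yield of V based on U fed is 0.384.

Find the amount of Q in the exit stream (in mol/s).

Conversion of U: U consumed = 1ξ₁ = 0.269 × 640 → ξ₁ = 172.2 mol/s.
Yield of V: 2ξ₂ / 640 = 0.384 → ξ₂ = 122.9 mol/s.
Outlet amounts (n = n₀ + Σ ν·ξ):
  U: 640 − 1(172.2) = 467.8
  Q: 0 + 1(172.2) − 1(122.9) = 49.28
  V: 0 + 2(122.9) = 245.8

49.3 mol/s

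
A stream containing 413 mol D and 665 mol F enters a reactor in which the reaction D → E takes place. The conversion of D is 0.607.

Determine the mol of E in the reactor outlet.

251 mol

D reacted = 0.607 × 413 = 250.7 mol; ν_D = −1, so ξ = 250.7/1 = 250.7 mol.
Outlet amounts (n = n₀ + ν ξ):
  D: 413 − 1(250.7) = 162.3
  E: 0 + 1(250.7) = 250.7
  F: 665 (inert)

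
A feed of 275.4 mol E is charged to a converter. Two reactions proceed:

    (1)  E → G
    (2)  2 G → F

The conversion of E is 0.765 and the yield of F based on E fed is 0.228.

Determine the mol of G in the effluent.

85.1 mol

Conversion of E: E consumed = 1ξ₁ = 0.765 × 275.4 → ξ₁ = 210.7 mol.
Yield of F: 1ξ₂ / 275.4 = 0.228 → ξ₂ = 62.79 mol.
Outlet amounts (n = n₀ + Σ ν·ξ):
  E: 275.4 − 1(210.7) = 64.72
  G: 0 + 1(210.7) − 2(62.79) = 85.1
  F: 0 + 1(62.79) = 62.79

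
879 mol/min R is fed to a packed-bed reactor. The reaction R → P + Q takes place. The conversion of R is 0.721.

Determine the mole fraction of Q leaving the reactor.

R reacted = 0.721 × 879 = 633.8 mol/min; ν_R = −1, so ξ = 633.8/1 = 633.8 mol/min.
Outlet amounts (n = n₀ + ν ξ):
  R: 879 − 1(633.8) = 245.2
  P: 0 + 1(633.8) = 633.8
  Q: 0 + 1(633.8) = 633.8
Total out = 1513 mol/min; y_Q = 633.8 / 1513 = 0.4189.

0.419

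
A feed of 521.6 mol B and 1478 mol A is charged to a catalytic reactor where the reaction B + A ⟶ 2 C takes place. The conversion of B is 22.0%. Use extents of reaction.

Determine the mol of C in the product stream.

B reacted = 0.22 × 521.6 = 114.8 mol; ν_B = −1, so ξ = 114.8/1 = 114.8 mol.
Outlet amounts (n = n₀ + ν ξ):
  B: 521.6 − 1(114.8) = 406.8
  A: 1478 − 1(114.8) = 1363
  C: 0 + 2(114.8) = 229.5

230 mol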